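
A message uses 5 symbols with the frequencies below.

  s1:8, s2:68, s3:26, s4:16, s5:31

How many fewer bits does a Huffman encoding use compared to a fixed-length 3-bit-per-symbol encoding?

Fixed-length: 3 bits × 149 symbols = 447 bits.
Huffman merges:
s1(8) + s4(16) → 24
24 + s3(26) → 50
s5(31) + 50 → 81
s2(68) + 81 → 149
Huffman total = 24 + 50 + 81 + 149 = 304 bits.
Saving = 447 − 304 = 143 bits.

143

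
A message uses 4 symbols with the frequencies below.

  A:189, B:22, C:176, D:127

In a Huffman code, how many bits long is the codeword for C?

2

Huffman merges, smallest pair first:
merge B(22) and D(127): 149
merge 149 and C(176): 325
merge A(189) and 325: 514
C's leaf is at depth 2, giving a 2-bit codeword.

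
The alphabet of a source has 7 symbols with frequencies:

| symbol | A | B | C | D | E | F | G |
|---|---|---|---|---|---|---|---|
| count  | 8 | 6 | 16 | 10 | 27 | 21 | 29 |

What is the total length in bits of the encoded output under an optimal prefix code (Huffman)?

Build the Huffman tree bottom-up:
merge B(6) and A(8): 14
merge D(10) and 14: 24
merge C(16) and F(21): 37
merge 24 and E(27): 51
merge G(29) and 37: 66
merge 51 and 66: 117
The encoded length is the sum of every internal node's weight: 14 + 24 + 37 + 51 + 66 + 117 = 309 bits.

309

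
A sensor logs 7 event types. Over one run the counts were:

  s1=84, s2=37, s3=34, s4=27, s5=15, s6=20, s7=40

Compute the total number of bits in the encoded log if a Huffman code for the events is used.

682

Build the Huffman tree bottom-up:
merge s5(15) and s6(20): 35
merge s4(27) and s3(34): 61
merge 35 and s2(37): 72
merge s7(40) and 61: 101
merge 72 and s1(84): 156
merge 101 and 156: 257
Total encoded bits = sum of merged weights = 35 + 61 + 72 + 101 + 156 + 257 = 682.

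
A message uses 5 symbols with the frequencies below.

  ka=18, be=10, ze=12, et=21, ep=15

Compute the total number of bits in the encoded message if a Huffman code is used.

174

Build the Huffman tree bottom-up:
merge be(10) and ze(12): 22
merge ep(15) and ka(18): 33
merge et(21) and 22: 43
merge 33 and 43: 76
The encoded length is the sum of every internal node's weight: 22 + 33 + 43 + 76 = 174 bits.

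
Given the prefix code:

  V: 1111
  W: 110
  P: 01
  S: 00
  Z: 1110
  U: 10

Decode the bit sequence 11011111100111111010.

WVWPVUU

Read left to right; each codeword is recognised as soon as it completes (prefix code):
  110→W | 1111→V | 110→W | 01→P | 1111→V | 10→U | 10→U
Decoded message: WVWPVUU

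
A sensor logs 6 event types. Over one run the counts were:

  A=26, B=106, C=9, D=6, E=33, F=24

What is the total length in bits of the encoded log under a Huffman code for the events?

415

Build the Huffman tree bottom-up:
merge D(6) and C(9): 15
merge 15 and F(24): 39
merge A(26) and E(33): 59
merge 39 and 59: 98
merge 98 and B(106): 204
Each symbol's bit-cost is frequency × depth; summing gives 415 bits (equivalently 15 + 39 + 59 + 98 + 204).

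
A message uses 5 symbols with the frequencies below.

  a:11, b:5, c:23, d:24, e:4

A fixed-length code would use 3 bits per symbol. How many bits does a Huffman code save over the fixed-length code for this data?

62

Fixed-length: 3 bits × 67 symbols = 201 bits.
Huffman merges:
e(4) + b(5) → 9
9 + a(11) → 20
20 + c(23) → 43
d(24) + 43 → 67
Huffman total = 9 + 20 + 43 + 67 = 139 bits.
Saving = 201 − 139 = 62 bits.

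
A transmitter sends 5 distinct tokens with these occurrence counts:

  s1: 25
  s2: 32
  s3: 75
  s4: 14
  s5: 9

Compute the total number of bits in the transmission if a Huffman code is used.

Merge the two smallest weights repeatedly:
combine s5(9), s4(14) → 23
combine 23, s1(25) → 48
combine s2(32), 48 → 80
combine s3(75), 80 → 155
Total encoded bits = sum of merged weights = 23 + 48 + 80 + 155 = 306.

306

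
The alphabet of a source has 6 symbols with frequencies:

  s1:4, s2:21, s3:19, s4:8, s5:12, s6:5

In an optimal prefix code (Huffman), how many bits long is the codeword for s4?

Repeatedly merge the two smallest:
merge s1(4) and s6(5): 9
merge s4(8) and 9: 17
merge s5(12) and 17: 29
merge s3(19) and s2(21): 40
merge 29 and 40: 69
s4 sits 3 levels below the root, so its codeword is 3 bits.

3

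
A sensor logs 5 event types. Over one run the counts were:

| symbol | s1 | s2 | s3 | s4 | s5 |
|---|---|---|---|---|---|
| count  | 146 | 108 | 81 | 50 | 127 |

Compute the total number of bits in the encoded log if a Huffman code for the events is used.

1155

Build the Huffman tree bottom-up:
s4(50) + s3(81) → 131
s2(108) + s5(127) → 235
131 + s1(146) → 277
235 + 277 → 512
The encoded length is the sum of every internal node's weight: 131 + 235 + 277 + 512 = 1155 bits.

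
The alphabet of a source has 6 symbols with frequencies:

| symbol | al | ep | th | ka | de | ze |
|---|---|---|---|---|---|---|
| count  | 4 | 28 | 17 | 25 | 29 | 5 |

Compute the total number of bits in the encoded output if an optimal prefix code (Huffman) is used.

251

Build the Huffman tree bottom-up:
merge al(4) and ze(5): 9
merge 9 and th(17): 26
merge ka(25) and 26: 51
merge ep(28) and de(29): 57
merge 51 and 57: 108
Total encoded bits = sum of merged weights = 9 + 26 + 51 + 57 + 108 = 251.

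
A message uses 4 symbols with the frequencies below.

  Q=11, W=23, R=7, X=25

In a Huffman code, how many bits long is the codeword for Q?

Repeatedly merge the two smallest:
merge R(7) and Q(11): 18
merge 18 and W(23): 41
merge X(25) and 41: 66
Q sits 3 levels below the root, so its codeword is 3 bits.

3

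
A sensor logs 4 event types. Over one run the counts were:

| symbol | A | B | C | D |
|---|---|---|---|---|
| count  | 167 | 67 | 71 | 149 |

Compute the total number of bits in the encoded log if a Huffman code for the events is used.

879

Greedily combine the two least-frequent nodes:
merge B(67) and C(71): 138
merge 138 and D(149): 287
merge A(167) and 287: 454
The encoded length is the sum of every internal node's weight: 138 + 287 + 454 = 879 bits.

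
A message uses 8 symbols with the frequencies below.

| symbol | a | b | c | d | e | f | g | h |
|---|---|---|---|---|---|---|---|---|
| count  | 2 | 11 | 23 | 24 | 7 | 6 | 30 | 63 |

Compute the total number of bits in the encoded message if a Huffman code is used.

Build the Huffman tree bottom-up:
a(2) + f(6) → 8
e(7) + 8 → 15
b(11) + 15 → 26
c(23) + d(24) → 47
26 + g(30) → 56
47 + 56 → 103
h(63) + 103 → 166
The encoded length is the sum of every internal node's weight: 8 + 15 + 26 + 47 + 56 + 103 + 166 = 421 bits.

421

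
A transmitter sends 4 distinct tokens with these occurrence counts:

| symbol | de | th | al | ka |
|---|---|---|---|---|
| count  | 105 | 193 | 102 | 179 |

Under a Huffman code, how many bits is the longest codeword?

2

Merge the two lowest-weight nodes at each step:
merge al(102) and de(105): 207
merge ka(179) and th(193): 372
merge 207 and 372: 579
Maximum depth reached is 2.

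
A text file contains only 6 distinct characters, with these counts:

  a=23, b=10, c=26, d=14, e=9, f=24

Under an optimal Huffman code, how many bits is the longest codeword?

4

Merge the two lowest-weight nodes at each step:
combine e(9), b(10) → 19
combine d(14), 19 → 33
combine a(23), f(24) → 47
combine c(26), 33 → 59
combine 47, 59 → 106
The first pair merged (e, b) ends up deepest, at depth 4.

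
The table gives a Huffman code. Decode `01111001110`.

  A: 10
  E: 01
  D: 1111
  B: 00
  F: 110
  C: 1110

Read left to right; each codeword is recognised as soon as it completes (prefix code):
  01→E | 1110→C | 01→E | 110→F
Decoded message: ECEF

ECEF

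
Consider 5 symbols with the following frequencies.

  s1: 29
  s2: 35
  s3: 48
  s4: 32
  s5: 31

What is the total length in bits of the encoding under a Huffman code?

Greedily combine the two least-frequent nodes:
s1(29) + s5(31) → 60
s4(32) + s2(35) → 67
s3(48) + 60 → 108
67 + 108 → 175
The encoded length is the sum of every internal node's weight: 60 + 67 + 108 + 175 = 410 bits.

410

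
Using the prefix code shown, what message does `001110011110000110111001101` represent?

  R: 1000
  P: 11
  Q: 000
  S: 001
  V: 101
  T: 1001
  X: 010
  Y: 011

Read left to right; each codeword is recognised as soon as it completes (prefix code):
  001→S | 11→P | 001→S | 11→P | 1000→R | 011→Y | 011→Y | 1001→T | 101→V
Decoded message: SPSPRYYTV

SPSPRYYTV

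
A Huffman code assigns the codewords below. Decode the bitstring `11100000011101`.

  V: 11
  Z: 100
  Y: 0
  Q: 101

Read left to right; each codeword is recognised as soon as it completes (prefix code):
  11→V | 100→Z | 0→Y | 0→Y | 0→Y | 0→Y | 11→V | 101→Q
Decoded message: VZYYYYVQ

VZYYYYVQ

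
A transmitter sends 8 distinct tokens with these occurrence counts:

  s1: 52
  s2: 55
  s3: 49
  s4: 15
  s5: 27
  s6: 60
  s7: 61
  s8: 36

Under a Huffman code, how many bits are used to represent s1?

3

Repeatedly merge the two smallest:
s4(15) + s5(27) → 42
s8(36) + 42 → 78
s3(49) + s1(52) → 101
s2(55) + s6(60) → 115
s7(61) + 78 → 139
101 + 115 → 216
139 + 216 → 355
s1's leaf is at depth 3, giving a 3-bit codeword.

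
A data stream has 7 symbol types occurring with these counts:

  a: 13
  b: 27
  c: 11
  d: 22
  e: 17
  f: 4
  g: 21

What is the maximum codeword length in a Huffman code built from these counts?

4

Merge the two lowest-weight nodes at each step:
merge f(4) and c(11): 15
merge a(13) and 15: 28
merge e(17) and g(21): 38
merge d(22) and b(27): 49
merge 28 and 38: 66
merge 49 and 66: 115
The first pair merged (f, c) ends up deepest, at depth 4.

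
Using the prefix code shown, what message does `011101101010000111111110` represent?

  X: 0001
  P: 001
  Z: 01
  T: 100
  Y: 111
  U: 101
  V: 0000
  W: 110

Read left to right; each codeword is recognised as soon as it completes (prefix code):
  01→Z | 110→W | 110→W | 101→U | 0000→V | 111→Y | 111→Y | 110→W
Decoded message: ZWWUVYYW

ZWWUVYYW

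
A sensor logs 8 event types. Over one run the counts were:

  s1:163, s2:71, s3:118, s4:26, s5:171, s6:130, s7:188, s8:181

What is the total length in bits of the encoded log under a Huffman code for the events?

3053

Greedily combine the two least-frequent nodes:
merge s4(26) and s2(71): 97
merge 97 and s3(118): 215
merge s6(130) and s1(163): 293
merge s5(171) and s8(181): 352
merge s7(188) and 215: 403
merge 293 and 352: 645
merge 403 and 645: 1048
The encoded length is the sum of every internal node's weight: 97 + 215 + 293 + 352 + 403 + 645 + 1048 = 3053 bits.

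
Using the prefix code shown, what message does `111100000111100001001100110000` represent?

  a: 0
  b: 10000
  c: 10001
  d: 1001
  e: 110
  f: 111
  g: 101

Read left to right; each codeword is recognised as soon as it completes (prefix code):
  111→f | 10000→b | 0→a | 111→f | 10000→b | 1001→d | 1001→d | 10000→b
Decoded message: fbafbddb

fbafbddb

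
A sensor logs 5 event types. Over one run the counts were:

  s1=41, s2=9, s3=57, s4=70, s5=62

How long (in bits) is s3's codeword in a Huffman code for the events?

2

Repeatedly merge the two smallest:
combine s2(9), s1(41) → 50
combine 50, s3(57) → 107
combine s5(62), s4(70) → 132
combine 107, 132 → 239
s3's leaf is at depth 2, giving a 2-bit codeword.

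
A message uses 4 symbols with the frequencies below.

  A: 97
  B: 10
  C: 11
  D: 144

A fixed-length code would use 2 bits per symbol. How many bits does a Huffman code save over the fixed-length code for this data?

Fixed-length: 2 bits × 262 symbols = 524 bits.
Huffman merges:
combine B(10), C(11) → 21
combine 21, A(97) → 118
combine 118, D(144) → 262
Huffman total = 21 + 118 + 262 = 401 bits.
Saving = 524 − 401 = 123 bits.

123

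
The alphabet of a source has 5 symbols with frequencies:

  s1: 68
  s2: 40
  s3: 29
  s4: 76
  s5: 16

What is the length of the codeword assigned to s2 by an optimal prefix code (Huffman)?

2

Repeatedly merge the two smallest:
s5(16) + s3(29) → 45
s2(40) + 45 → 85
s1(68) + s4(76) → 144
85 + 144 → 229
The subtree containing s2 is merged 2 times, so code length = 2.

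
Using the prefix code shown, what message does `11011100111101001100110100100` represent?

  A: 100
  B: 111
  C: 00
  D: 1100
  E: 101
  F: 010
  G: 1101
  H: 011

GDBECDGCA

Read left to right; each codeword is recognised as soon as it completes (prefix code):
  1101→G | 1100→D | 111→B | 101→E | 00→C | 1100→D | 1101→G | 00→C | 100→A
Decoded message: GDBECDGCA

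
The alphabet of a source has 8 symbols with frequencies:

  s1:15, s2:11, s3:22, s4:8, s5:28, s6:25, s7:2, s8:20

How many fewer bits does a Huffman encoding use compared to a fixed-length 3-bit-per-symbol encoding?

Fixed-length: 3 bits × 131 symbols = 393 bits.
Huffman merges:
merge s7(2) and s4(8): 10
merge 10 and s2(11): 21
merge s1(15) and s8(20): 35
merge 21 and s3(22): 43
merge s6(25) and s5(28): 53
merge 35 and 43: 78
merge 53 and 78: 131
Huffman total = 10 + 21 + 35 + 43 + 53 + 78 + 131 = 371 bits.
Saving = 393 − 371 = 22 bits.

22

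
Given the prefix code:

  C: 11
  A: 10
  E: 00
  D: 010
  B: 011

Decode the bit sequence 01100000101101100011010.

Read left to right; each codeword is recognised as soon as it completes (prefix code):
  011→B | 00→E | 00→E | 010→D | 11→C | 011→B | 00→E | 011→B | 010→D
Decoded message: BEEDCBEBD

BEEDCBEBD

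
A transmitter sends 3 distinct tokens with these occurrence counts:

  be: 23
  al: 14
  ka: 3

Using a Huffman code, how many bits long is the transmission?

57

Build the Huffman tree bottom-up:
merge ka(3) and al(14): 17
merge 17 and be(23): 40
The encoded length is the sum of every internal node's weight: 17 + 40 = 57 bits.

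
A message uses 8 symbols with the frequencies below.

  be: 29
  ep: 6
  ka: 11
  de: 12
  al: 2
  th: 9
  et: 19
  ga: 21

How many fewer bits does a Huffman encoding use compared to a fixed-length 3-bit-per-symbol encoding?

Fixed-length: 3 bits × 109 symbols = 327 bits.
Huffman merges:
merge al(2) and ep(6): 8
merge 8 and th(9): 17
merge ka(11) and de(12): 23
merge 17 and et(19): 36
merge ga(21) and 23: 44
merge be(29) and 36: 65
merge 44 and 65: 109
Huffman total = 8 + 17 + 23 + 36 + 44 + 65 + 109 = 302 bits.
Saving = 327 − 302 = 25 bits.

25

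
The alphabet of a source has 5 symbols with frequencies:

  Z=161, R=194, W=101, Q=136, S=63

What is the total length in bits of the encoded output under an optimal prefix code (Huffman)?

1474

Greedily combine the two least-frequent nodes:
S(63) + W(101) → 164
Q(136) + Z(161) → 297
164 + R(194) → 358
297 + 358 → 655
The encoded length is the sum of every internal node's weight: 164 + 297 + 358 + 655 = 1474 bits.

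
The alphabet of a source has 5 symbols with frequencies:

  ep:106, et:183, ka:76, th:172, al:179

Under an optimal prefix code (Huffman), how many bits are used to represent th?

2

Build the tree from the bottom:
combine ka(76), ep(106) → 182
combine th(172), al(179) → 351
combine 182, et(183) → 365
combine 351, 365 → 716
th sits 2 levels below the root, so its codeword is 2 bits.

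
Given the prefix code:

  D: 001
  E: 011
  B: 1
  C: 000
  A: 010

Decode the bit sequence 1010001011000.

BADEC

Read left to right; each codeword is recognised as soon as it completes (prefix code):
  1→B | 010→A | 001→D | 011→E | 000→C
Decoded message: BADEC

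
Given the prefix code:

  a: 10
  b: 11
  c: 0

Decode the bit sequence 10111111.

abbb

Read left to right; each codeword is recognised as soon as it completes (prefix code):
  10→a | 11→b | 11→b | 11→b
Decoded message: abbb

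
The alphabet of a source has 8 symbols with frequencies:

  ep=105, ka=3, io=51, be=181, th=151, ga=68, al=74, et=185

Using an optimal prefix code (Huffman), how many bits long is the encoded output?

Greedily combine the two least-frequent nodes:
combine ka(3), io(51) → 54
combine 54, ga(68) → 122
combine al(74), ep(105) → 179
combine 122, th(151) → 273
combine 179, be(181) → 360
combine et(185), 273 → 458
combine 360, 458 → 818
Each symbol's bit-cost is frequency × depth; summing gives 2264 bits (equivalently 54 + 122 + 179 + 273 + 360 + 458 + 818).

2264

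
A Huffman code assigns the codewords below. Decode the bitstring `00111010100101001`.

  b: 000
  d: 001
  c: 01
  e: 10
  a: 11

Read left to right; each codeword is recognised as soon as it completes (prefix code):
  001→d | 11→a | 01→c | 01→c | 001→d | 01→c | 001→d
Decoded message: daccdcd

daccdcd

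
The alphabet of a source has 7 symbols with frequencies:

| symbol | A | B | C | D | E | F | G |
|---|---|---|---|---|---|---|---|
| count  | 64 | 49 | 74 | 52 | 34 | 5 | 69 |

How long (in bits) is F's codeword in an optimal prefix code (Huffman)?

4

Build the tree from the bottom:
merge F(5) and E(34): 39
merge 39 and B(49): 88
merge D(52) and A(64): 116
merge G(69) and C(74): 143
merge 88 and 116: 204
merge 143 and 204: 347
F sits 4 levels below the root, so its codeword is 4 bits.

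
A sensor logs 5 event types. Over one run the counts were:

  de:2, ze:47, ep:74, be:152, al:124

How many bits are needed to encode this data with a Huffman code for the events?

Build the Huffman tree bottom-up:
combine de(2), ze(47) → 49
combine 49, ep(74) → 123
combine 123, al(124) → 247
combine be(152), 247 → 399
Total encoded bits = sum of merged weights = 49 + 123 + 247 + 399 = 818.

818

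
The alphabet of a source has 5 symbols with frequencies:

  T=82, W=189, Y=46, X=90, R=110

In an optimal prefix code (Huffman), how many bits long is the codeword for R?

2

Build the tree from the bottom:
combine Y(46), T(82) → 128
combine X(90), R(110) → 200
combine 128, W(189) → 317
combine 200, 317 → 517
R sits 2 levels below the root, so its codeword is 2 bits.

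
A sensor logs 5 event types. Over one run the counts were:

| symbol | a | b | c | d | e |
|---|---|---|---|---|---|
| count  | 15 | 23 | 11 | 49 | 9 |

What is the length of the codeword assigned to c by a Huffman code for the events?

4

Build the tree from the bottom:
merge e(9) and c(11): 20
merge a(15) and 20: 35
merge b(23) and 35: 58
merge d(49) and 58: 107
The subtree containing c is merged 4 times, so code length = 4.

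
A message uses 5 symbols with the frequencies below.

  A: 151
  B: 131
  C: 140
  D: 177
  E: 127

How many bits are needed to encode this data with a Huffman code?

1710

Merge the two smallest weights repeatedly:
merge E(127) and B(131): 258
merge C(140) and A(151): 291
merge D(177) and 258: 435
merge 291 and 435: 726
Each symbol's bit-cost is frequency × depth; summing gives 1710 bits (equivalently 258 + 291 + 435 + 726).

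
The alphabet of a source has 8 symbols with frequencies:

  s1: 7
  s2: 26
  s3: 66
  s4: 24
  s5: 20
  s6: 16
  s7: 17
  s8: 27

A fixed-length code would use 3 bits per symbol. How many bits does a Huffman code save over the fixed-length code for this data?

43

Fixed-length: 3 bits × 203 symbols = 609 bits.
Huffman merges:
s1(7) + s6(16) → 23
s7(17) + s5(20) → 37
23 + s4(24) → 47
s2(26) + s8(27) → 53
37 + 47 → 84
53 + s3(66) → 119
84 + 119 → 203
Huffman total = 23 + 37 + 47 + 53 + 84 + 119 + 203 = 566 bits.
Saving = 609 − 566 = 43 bits.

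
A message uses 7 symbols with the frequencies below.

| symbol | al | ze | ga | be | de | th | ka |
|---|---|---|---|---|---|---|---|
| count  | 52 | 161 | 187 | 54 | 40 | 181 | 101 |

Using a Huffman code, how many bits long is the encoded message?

Build the Huffman tree bottom-up:
combine de(40), al(52) → 92
combine be(54), 92 → 146
combine ka(101), 146 → 247
combine ze(161), th(181) → 342
combine ga(187), 247 → 434
combine 342, 434 → 776
Each symbol's bit-cost is frequency × depth; summing gives 2037 bits (equivalently 92 + 146 + 247 + 342 + 434 + 776).

2037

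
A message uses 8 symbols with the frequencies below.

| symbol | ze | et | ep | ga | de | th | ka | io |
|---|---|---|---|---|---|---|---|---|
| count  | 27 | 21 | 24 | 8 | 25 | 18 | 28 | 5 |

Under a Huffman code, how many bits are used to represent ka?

Repeatedly merge the two smallest:
merge io(5) and ga(8): 13
merge 13 and th(18): 31
merge et(21) and ep(24): 45
merge de(25) and ze(27): 52
merge ka(28) and 31: 59
merge 45 and 52: 97
merge 59 and 97: 156
The subtree containing ka is merged 2 times, so code length = 2.

2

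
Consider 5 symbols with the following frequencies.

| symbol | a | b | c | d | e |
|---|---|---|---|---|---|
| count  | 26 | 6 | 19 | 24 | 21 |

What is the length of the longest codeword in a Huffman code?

3

Merge the two lowest-weight nodes at each step:
merge b(6) and c(19): 25
merge e(21) and d(24): 45
merge 25 and a(26): 51
merge 45 and 51: 96
The first pair merged (b, c) ends up deepest, at depth 3.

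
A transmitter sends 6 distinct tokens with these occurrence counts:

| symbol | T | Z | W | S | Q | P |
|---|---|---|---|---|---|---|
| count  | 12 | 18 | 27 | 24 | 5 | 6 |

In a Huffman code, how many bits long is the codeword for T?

3

Build the tree from the bottom:
Q(5) + P(6) → 11
11 + T(12) → 23
Z(18) + 23 → 41
S(24) + W(27) → 51
41 + 51 → 92
T's leaf is at depth 3, giving a 3-bit codeword.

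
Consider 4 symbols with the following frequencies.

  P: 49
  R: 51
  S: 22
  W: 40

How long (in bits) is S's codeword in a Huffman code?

2

Build the tree from the bottom:
merge S(22) and W(40): 62
merge P(49) and R(51): 100
merge 62 and 100: 162
S's leaf is at depth 2, giving a 2-bit codeword.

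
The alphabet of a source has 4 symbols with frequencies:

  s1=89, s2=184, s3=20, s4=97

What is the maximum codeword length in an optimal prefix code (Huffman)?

Merge the two lowest-weight nodes at each step:
s3(20) + s1(89) → 109
s4(97) + 109 → 206
s2(184) + 206 → 390
The first pair merged (s3, s1) ends up deepest, at depth 3.

3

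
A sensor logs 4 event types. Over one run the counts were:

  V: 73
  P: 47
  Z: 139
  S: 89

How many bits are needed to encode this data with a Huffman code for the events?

677

Build the Huffman tree bottom-up:
combine P(47), V(73) → 120
combine S(89), 120 → 209
combine Z(139), 209 → 348
Each symbol's bit-cost is frequency × depth; summing gives 677 bits (equivalently 120 + 209 + 348).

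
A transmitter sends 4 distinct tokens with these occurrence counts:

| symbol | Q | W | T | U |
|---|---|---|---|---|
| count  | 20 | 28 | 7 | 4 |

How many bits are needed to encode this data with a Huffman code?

Build the Huffman tree bottom-up:
combine U(4), T(7) → 11
combine 11, Q(20) → 31
combine W(28), 31 → 59
Total encoded bits = sum of merged weights = 11 + 31 + 59 = 101.

101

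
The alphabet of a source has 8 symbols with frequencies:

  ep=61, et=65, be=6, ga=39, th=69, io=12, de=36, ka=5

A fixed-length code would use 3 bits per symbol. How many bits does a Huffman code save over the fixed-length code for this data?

Fixed-length: 3 bits × 293 symbols = 879 bits.
Huffman merges:
combine ka(5), be(6) → 11
combine 11, io(12) → 23
combine 23, de(36) → 59
combine ga(39), 59 → 98
combine ep(61), et(65) → 126
combine th(69), 98 → 167
combine 126, 167 → 293
Huffman total = 11 + 23 + 59 + 98 + 126 + 167 + 293 = 777 bits.
Saving = 879 − 777 = 102 bits.

102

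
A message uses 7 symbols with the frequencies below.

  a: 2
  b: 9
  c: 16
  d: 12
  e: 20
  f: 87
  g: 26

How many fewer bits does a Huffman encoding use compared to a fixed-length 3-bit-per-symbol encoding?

Fixed-length: 3 bits × 172 symbols = 516 bits.
Huffman merges:
merge a(2) and b(9): 11
merge 11 and d(12): 23
merge c(16) and e(20): 36
merge 23 and g(26): 49
merge 36 and 49: 85
merge 85 and f(87): 172
Huffman total = 11 + 23 + 36 + 49 + 85 + 172 = 376 bits.
Saving = 516 − 376 = 140 bits.

140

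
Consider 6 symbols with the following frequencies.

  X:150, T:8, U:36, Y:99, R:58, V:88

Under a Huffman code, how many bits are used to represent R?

Huffman merges, smallest pair first:
T(8) + U(36) → 44
44 + R(58) → 102
V(88) + Y(99) → 187
102 + X(150) → 252
187 + 252 → 439
R sits 3 levels below the root, so its codeword is 3 bits.

3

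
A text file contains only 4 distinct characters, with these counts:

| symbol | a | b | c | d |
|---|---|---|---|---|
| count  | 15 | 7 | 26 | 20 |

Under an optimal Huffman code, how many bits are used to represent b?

Repeatedly merge the two smallest:
b(7) + a(15) → 22
d(20) + 22 → 42
c(26) + 42 → 68
b sits 3 levels below the root, so its codeword is 3 bits.

3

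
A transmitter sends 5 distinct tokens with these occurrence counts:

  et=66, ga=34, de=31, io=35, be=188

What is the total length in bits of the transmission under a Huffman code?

685

Greedily combine the two least-frequent nodes:
merge de(31) and ga(34): 65
merge io(35) and 65: 100
merge et(66) and 100: 166
merge 166 and be(188): 354
The encoded length is the sum of every internal node's weight: 65 + 100 + 166 + 354 = 685 bits.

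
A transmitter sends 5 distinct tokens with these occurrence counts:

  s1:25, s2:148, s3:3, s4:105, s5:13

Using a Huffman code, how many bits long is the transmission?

Merge the two smallest weights repeatedly:
s3(3) + s5(13) → 16
16 + s1(25) → 41
41 + s4(105) → 146
146 + s2(148) → 294
The encoded length is the sum of every internal node's weight: 16 + 41 + 146 + 294 = 497 bits.

497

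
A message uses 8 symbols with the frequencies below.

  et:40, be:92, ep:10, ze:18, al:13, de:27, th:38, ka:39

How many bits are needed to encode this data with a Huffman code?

Greedily combine the two least-frequent nodes:
ep(10) + al(13) → 23
ze(18) + 23 → 41
de(27) + th(38) → 65
ka(39) + et(40) → 79
41 + 65 → 106
79 + be(92) → 171
106 + 171 → 277
Total encoded bits = sum of merged weights = 23 + 41 + 65 + 79 + 106 + 171 + 277 = 762.

762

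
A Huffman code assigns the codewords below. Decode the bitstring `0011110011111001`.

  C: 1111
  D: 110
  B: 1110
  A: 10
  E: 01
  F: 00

FCFCAE

Read left to right; each codeword is recognised as soon as it completes (prefix code):
  00→F | 1111→C | 00→F | 1111→C | 10→A | 01→E
Decoded message: FCFCAE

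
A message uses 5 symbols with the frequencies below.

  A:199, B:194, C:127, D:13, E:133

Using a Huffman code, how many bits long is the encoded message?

1472

Merge the two smallest weights repeatedly:
D(13) + C(127) → 140
E(133) + 140 → 273
B(194) + A(199) → 393
273 + 393 → 666
Total encoded bits = sum of merged weights = 140 + 273 + 393 + 666 = 1472.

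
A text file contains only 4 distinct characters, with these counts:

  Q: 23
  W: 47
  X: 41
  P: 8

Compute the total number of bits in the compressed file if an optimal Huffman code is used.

Merge the two smallest weights repeatedly:
combine P(8), Q(23) → 31
combine 31, X(41) → 72
combine W(47), 72 → 119
Total encoded bits = sum of merged weights = 31 + 72 + 119 = 222.

222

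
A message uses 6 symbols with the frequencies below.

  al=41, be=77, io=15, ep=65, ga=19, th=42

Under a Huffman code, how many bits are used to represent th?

2

Build the tree from the bottom:
io(15) + ga(19) → 34
34 + al(41) → 75
th(42) + ep(65) → 107
75 + be(77) → 152
107 + 152 → 259
The subtree containing th is merged 2 times, so code length = 2.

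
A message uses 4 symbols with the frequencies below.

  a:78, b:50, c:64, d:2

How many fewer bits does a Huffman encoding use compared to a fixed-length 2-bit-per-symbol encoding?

26

Fixed-length: 2 bits × 194 symbols = 388 bits.
Huffman merges:
combine d(2), b(50) → 52
combine 52, c(64) → 116
combine a(78), 116 → 194
Huffman total = 52 + 116 + 194 = 362 bits.
Saving = 388 − 362 = 26 bits.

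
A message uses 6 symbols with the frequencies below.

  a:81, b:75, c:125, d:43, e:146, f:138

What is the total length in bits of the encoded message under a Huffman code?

Merge the two smallest weights repeatedly:
combine d(43), b(75) → 118
combine a(81), 118 → 199
combine c(125), f(138) → 263
combine e(146), 199 → 345
combine 263, 345 → 608
Total encoded bits = sum of merged weights = 118 + 199 + 263 + 345 + 608 = 1533.

1533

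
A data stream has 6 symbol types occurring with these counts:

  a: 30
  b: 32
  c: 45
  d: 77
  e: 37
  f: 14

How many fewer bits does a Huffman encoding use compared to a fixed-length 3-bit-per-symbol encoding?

Fixed-length: 3 bits × 235 symbols = 705 bits.
Huffman merges:
f(14) + a(30) → 44
b(32) + e(37) → 69
44 + c(45) → 89
69 + d(77) → 146
89 + 146 → 235
Huffman total = 44 + 69 + 89 + 146 + 235 = 583 bits.
Saving = 705 − 583 = 122 bits.

122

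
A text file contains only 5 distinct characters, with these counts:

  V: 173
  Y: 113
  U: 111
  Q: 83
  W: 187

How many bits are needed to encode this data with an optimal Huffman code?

Merge the two smallest weights repeatedly:
Q(83) + U(111) → 194
Y(113) + V(173) → 286
W(187) + 194 → 381
286 + 381 → 667
Total encoded bits = sum of merged weights = 194 + 286 + 381 + 667 = 1528.

1528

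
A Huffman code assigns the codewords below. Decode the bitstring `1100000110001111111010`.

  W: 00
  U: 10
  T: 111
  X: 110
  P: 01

Read left to right; each codeword is recognised as soon as it completes (prefix code):
  110→X | 00→W | 00→W | 110→X | 00→W | 111→T | 111→T | 10→U | 10→U
Decoded message: XWWXWTTUU

XWWXWTTUU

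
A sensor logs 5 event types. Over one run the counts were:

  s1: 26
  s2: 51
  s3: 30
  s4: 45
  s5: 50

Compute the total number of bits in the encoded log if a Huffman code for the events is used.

Merge the two smallest weights repeatedly:
merge s1(26) and s3(30): 56
merge s4(45) and s5(50): 95
merge s2(51) and 56: 107
merge 95 and 107: 202
Total encoded bits = sum of merged weights = 56 + 95 + 107 + 202 = 460.

460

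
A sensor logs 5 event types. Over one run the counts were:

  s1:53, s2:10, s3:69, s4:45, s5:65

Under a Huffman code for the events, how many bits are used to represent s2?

3

Repeatedly merge the two smallest:
merge s2(10) and s4(45): 55
merge s1(53) and 55: 108
merge s5(65) and s3(69): 134
merge 108 and 134: 242
s2 sits 3 levels below the root, so its codeword is 3 bits.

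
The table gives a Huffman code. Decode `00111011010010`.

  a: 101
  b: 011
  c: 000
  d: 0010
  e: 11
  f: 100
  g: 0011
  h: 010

gaad

Read left to right; each codeword is recognised as soon as it completes (prefix code):
  0011→g | 101→a | 101→a | 0010→d
Decoded message: gaad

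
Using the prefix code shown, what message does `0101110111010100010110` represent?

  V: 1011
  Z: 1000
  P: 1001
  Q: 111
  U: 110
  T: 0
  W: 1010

Read left to right; each codeword is recognised as soon as it completes (prefix code):
  0→T | 1011→V | 1011→V | 1010→W | 1000→Z | 1011→V | 0→T
Decoded message: TVVWZVT

TVVWZVT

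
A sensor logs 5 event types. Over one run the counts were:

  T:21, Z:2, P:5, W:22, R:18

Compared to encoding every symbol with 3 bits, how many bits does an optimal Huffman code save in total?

61

Fixed-length: 3 bits × 68 symbols = 204 bits.
Huffman merges:
combine Z(2), P(5) → 7
combine 7, R(18) → 25
combine T(21), W(22) → 43
combine 25, 43 → 68
Huffman total = 7 + 25 + 43 + 68 = 143 bits.
Saving = 204 − 143 = 61 bits.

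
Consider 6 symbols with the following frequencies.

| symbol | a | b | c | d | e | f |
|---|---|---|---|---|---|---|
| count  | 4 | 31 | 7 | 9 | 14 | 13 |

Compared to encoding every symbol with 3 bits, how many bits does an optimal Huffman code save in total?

51

Fixed-length: 3 bits × 78 symbols = 234 bits.
Huffman merges:
combine a(4), c(7) → 11
combine d(9), 11 → 20
combine f(13), e(14) → 27
combine 20, 27 → 47
combine b(31), 47 → 78
Huffman total = 11 + 20 + 27 + 47 + 78 = 183 bits.
Saving = 234 − 183 = 51 bits.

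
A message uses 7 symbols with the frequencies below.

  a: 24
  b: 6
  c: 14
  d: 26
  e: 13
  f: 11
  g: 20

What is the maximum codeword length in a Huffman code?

4

Merge the two lowest-weight nodes at each step:
merge b(6) and f(11): 17
merge e(13) and c(14): 27
merge 17 and g(20): 37
merge a(24) and d(26): 50
merge 27 and 37: 64
merge 50 and 64: 114
Maximum depth reached is 4.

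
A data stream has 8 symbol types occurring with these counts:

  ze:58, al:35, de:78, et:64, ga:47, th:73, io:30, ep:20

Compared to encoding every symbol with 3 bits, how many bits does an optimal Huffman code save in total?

Fixed-length: 3 bits × 405 symbols = 1215 bits.
Huffman merges:
ep(20) + io(30) → 50
al(35) + ga(47) → 82
50 + ze(58) → 108
et(64) + th(73) → 137
de(78) + 82 → 160
108 + 137 → 245
160 + 245 → 405
Huffman total = 50 + 82 + 108 + 137 + 160 + 245 + 405 = 1187 bits.
Saving = 1215 − 1187 = 28 bits.

28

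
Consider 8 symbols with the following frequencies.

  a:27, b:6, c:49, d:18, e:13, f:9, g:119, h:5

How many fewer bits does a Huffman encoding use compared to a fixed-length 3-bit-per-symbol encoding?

Fixed-length: 3 bits × 246 symbols = 738 bits.
Huffman merges:
h(5) + b(6) → 11
f(9) + 11 → 20
e(13) + d(18) → 31
20 + a(27) → 47
31 + 47 → 78
c(49) + 78 → 127
g(119) + 127 → 246
Huffman total = 11 + 20 + 31 + 47 + 78 + 127 + 246 = 560 bits.
Saving = 738 − 560 = 178 bits.

178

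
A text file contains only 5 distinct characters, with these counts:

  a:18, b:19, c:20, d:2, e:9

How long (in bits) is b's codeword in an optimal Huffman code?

Build the tree from the bottom:
d(2) + e(9) → 11
11 + a(18) → 29
b(19) + c(20) → 39
29 + 39 → 68
The subtree containing b is merged 2 times, so code length = 2.

2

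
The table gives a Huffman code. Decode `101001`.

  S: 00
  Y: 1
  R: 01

Read left to right; each codeword is recognised as soon as it completes (prefix code):
  1→Y | 01→R | 00→S | 1→Y
Decoded message: YRSY

YRSY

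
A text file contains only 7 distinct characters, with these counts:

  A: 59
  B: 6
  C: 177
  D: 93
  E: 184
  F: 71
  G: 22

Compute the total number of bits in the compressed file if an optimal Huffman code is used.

1497

Build the Huffman tree bottom-up:
B(6) + G(22) → 28
28 + A(59) → 87
F(71) + 87 → 158
D(93) + 158 → 251
C(177) + E(184) → 361
251 + 361 → 612
Total encoded bits = sum of merged weights = 28 + 87 + 158 + 251 + 361 + 612 = 1497.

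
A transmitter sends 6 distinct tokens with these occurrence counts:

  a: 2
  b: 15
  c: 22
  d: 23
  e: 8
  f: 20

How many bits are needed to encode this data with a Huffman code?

215

Build the Huffman tree bottom-up:
a(2) + e(8) → 10
10 + b(15) → 25
f(20) + c(22) → 42
d(23) + 25 → 48
42 + 48 → 90
Each symbol's bit-cost is frequency × depth; summing gives 215 bits (equivalently 10 + 25 + 42 + 48 + 90).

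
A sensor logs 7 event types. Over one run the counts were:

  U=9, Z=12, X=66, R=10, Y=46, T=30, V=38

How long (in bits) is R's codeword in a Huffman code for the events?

Build the tree from the bottom:
combine U(9), R(10) → 19
combine Z(12), 19 → 31
combine T(30), 31 → 61
combine V(38), Y(46) → 84
combine 61, X(66) → 127
combine 84, 127 → 211
R sits 5 levels below the root, so its codeword is 5 bits.

5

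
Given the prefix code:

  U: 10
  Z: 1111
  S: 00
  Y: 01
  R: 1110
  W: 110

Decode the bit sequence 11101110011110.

RRYR

Read left to right; each codeword is recognised as soon as it completes (prefix code):
  1110→R | 1110→R | 01→Y | 1110→R
Decoded message: RRYR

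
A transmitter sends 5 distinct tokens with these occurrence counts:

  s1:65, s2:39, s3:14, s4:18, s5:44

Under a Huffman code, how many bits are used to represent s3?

Repeatedly merge the two smallest:
s3(14) + s4(18) → 32
32 + s2(39) → 71
s5(44) + s1(65) → 109
71 + 109 → 180
The subtree containing s3 is merged 3 times, so code length = 3.

3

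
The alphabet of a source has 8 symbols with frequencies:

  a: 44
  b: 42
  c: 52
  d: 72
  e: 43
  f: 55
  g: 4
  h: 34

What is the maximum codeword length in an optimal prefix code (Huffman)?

Merge the two lowest-weight nodes at each step:
merge g(4) and h(34): 38
merge 38 and b(42): 80
merge e(43) and a(44): 87
merge c(52) and f(55): 107
merge d(72) and 80: 152
merge 87 and 107: 194
merge 152 and 194: 346
Maximum depth reached is 4.

4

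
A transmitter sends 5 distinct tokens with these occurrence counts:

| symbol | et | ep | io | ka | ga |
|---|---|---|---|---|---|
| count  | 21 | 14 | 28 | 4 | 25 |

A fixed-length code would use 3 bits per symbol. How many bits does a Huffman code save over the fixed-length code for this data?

Fixed-length: 3 bits × 92 symbols = 276 bits.
Huffman merges:
combine ka(4), ep(14) → 18
combine 18, et(21) → 39
combine ga(25), io(28) → 53
combine 39, 53 → 92
Huffman total = 18 + 39 + 53 + 92 = 202 bits.
Saving = 276 − 202 = 74 bits.

74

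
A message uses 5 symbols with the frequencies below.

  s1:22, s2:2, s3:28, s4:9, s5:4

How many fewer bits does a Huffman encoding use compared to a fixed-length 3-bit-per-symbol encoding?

Fixed-length: 3 bits × 65 symbols = 195 bits.
Huffman merges:
s2(2) + s5(4) → 6
6 + s4(9) → 15
15 + s1(22) → 37
s3(28) + 37 → 65
Huffman total = 6 + 15 + 37 + 65 = 123 bits.
Saving = 195 − 123 = 72 bits.

72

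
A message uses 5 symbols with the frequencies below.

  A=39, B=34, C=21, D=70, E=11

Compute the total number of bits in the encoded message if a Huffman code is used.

378

Build the Huffman tree bottom-up:
E(11) + C(21) → 32
32 + B(34) → 66
A(39) + 66 → 105
D(70) + 105 → 175
Each symbol's bit-cost is frequency × depth; summing gives 378 bits (equivalently 32 + 66 + 105 + 175).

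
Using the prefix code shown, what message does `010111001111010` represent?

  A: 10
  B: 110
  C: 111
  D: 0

DACDDCAA

Read left to right; each codeword is recognised as soon as it completes (prefix code):
  0→D | 10→A | 111→C | 0→D | 0→D | 111→C | 10→A | 10→A
Decoded message: DACDDCAA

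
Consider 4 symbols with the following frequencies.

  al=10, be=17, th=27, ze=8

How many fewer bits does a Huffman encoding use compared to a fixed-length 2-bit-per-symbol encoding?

Fixed-length: 2 bits × 62 symbols = 124 bits.
Huffman merges:
merge ze(8) and al(10): 18
merge be(17) and 18: 35
merge th(27) and 35: 62
Huffman total = 18 + 35 + 62 = 115 bits.
Saving = 124 − 115 = 9 bits.

9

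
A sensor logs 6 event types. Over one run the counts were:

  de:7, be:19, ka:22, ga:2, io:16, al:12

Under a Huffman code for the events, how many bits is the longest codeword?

Merge the two lowest-weight nodes at each step:
ga(2) + de(7) → 9
9 + al(12) → 21
io(16) + be(19) → 35
21 + ka(22) → 43
35 + 43 → 78
The first pair merged (ga, de) ends up deepest, at depth 4.

4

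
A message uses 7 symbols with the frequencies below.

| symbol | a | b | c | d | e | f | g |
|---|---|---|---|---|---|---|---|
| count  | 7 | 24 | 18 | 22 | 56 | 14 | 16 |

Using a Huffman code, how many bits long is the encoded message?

Greedily combine the two least-frequent nodes:
combine a(7), f(14) → 21
combine g(16), c(18) → 34
combine 21, d(22) → 43
combine b(24), 34 → 58
combine 43, e(56) → 99
combine 58, 99 → 157
Total encoded bits = sum of merged weights = 21 + 34 + 43 + 58 + 99 + 157 = 412.

412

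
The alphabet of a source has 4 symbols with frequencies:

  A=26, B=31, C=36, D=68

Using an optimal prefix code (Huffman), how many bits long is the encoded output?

311

Greedily combine the two least-frequent nodes:
A(26) + B(31) → 57
C(36) + 57 → 93
D(68) + 93 → 161
Total encoded bits = sum of merged weights = 57 + 93 + 161 = 311.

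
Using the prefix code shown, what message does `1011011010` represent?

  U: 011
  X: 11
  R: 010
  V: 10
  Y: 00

Read left to right; each codeword is recognised as soon as it completes (prefix code):
  10→V | 11→X | 011→U | 010→R
Decoded message: VXUR

VXUR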